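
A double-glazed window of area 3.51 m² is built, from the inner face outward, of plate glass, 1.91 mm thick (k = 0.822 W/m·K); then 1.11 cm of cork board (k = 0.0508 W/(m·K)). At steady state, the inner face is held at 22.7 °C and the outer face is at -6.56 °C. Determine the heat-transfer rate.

Series thermal resistances, inner to outer:
  R_plate glass = L/(kA) = 0.00191/(0.822·3.51) = 6.620×10^-4 K/W
  R_cork board = L/(kA) = 0.0111/(0.0508·3.51) = 0.06225 K/W
ΣR = 6.620×10^-4 + 0.06225 = 0.06291 K/W
Q = ΔT/ΣR = (22.7 °C − -6.56 °C)/0.06291 = 465 W

Q = 465 W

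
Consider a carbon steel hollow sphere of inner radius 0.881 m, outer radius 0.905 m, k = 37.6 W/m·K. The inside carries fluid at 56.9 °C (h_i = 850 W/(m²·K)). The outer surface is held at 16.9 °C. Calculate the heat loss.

Q = 217 kW

Resistance network (inner→outer):
  R_conv,in = 1/(4πr²h) = 1/(4π·0.881²·850) = 1.206×10^-4 K/W
  R_carbon steel = (1/0.881 − 1/0.905)/(4πk) = 0.03010/(4π·37.6) = 6.371×10^-5 K/W
ΣR = 1.206×10^-4 + 6.371×10^-5 = 1.843×10^-4 K/W
Q = ΔT/ΣR = (56.9 °C − 16.9 °C)/1.843×10^-4 = 2.17×10^5 W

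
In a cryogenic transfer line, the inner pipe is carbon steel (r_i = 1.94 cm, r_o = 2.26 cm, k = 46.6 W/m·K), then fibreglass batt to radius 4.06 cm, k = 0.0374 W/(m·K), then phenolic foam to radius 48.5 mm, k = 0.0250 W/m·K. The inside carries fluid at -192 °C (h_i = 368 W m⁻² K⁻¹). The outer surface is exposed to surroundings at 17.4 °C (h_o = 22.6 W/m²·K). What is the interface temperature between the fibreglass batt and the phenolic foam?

T = -53.1 °C

Series thermal resistances, inner to outer:
  R'_conv,in = 1/(2πr h) = 1/(2π·0.0194·368) = 0.02229 m·K/W
  R'_carbon steel = ln(0.0226/0.0194)/(2πk) = 0.1527/(2π·46.6) = 5.214×10^-4 m·K/W
  R'_fibreglass batt = ln(0.0406/0.0226)/(2πk) = 0.5858/(2π·0.0374) = 2.493 m·K/W
  R'_phenolic foam = ln(0.0485/0.0406)/(2πk) = 0.1778/(2π·0.0250) = 1.132 m·K/W
  R'_conv,out = 1/(2πr h) = 1/(2π·0.0485·22.6) = 0.1452 m·K/W
ΣR = 0.02229 + 5.214×10^-4 + 2.493 + 1.132 + 0.1452 = 3.793 m·K/W
Q' = ΔT/ΣR = (-192 °C − 17.4 °C)/3.793 = -55.21 W/m
From the inner boundary to the fibreglass batt/phenolic foam interface, ΣR_partial = 2.516 m·K/W.
T_interface = T_in − Q'·ΣR_partial = -192 °C − (-55.21)(2.516) = -53.1 °C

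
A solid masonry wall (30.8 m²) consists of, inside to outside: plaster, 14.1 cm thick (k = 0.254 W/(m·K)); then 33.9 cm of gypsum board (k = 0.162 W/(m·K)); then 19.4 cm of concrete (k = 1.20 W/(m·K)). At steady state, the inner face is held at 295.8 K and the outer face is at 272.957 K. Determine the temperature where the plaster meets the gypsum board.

Treat each layer as a resistance in series:
  R_plaster = L/(kA) = 0.141/(0.254·30.8) = 0.01802 K/W
  R_gypsum board = L/(kA) = 0.339/(0.162·30.8) = 0.06794 K/W
  R_concrete = L/(kA) = 0.194/(1.20·30.8) = 0.005249 K/W
ΣR = 0.01802 + 0.06794 + 0.005249 = 0.09121 K/W
Q = ΔT/ΣR = (295.8 K − 272.957 K)/0.09121 = 250.4 W
From the inner boundary to the plaster/gypsum board interface, ΣR_partial = 0.01802 K/W.
T_interface = T_in − Q·ΣR_partial = 295.8 K − (250.4)(0.01802) = 291.3 K

T = 291.3 K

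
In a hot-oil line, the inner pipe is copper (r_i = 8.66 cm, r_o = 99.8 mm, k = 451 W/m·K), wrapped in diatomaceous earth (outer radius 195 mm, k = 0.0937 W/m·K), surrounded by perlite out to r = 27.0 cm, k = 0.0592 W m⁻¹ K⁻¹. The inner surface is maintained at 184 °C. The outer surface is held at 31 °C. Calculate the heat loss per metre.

Q' = 76.0 W/m

Resistance network (inner→outer):
  R'_copper = ln(0.0998/0.0866)/(2πk) = 0.1419/(2π·451) = 5.006×10^-5 m·K/W
  R'_diatomaceous earth = ln(0.195/0.0998)/(2πk) = 0.6698/(2π·0.0937) = 1.138 m·K/W
  R'_perlite = ln(0.270/0.195)/(2πk) = 0.3254/(2π·0.0592) = 0.8749 m·K/W
ΣR = 5.006×10^-5 + 1.138 + 0.8749 = 2.013 m·K/W
Q' = ΔT/ΣR = (184 °C − 31 °C)/2.013 = 76.0 W/m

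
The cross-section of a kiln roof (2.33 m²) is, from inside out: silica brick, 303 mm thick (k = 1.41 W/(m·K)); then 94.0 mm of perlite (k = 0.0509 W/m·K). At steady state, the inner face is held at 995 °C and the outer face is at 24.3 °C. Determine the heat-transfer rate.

Resistance network (inner→outer):
  R_silica brick = L/(kA) = 0.303/(1.41·2.33) = 0.09223 K/W
  R_perlite = L/(kA) = 0.0940/(0.0509·2.33) = 0.7926 K/W
ΣR = 0.09223 + 0.7926 = 0.8848 K/W
Q = ΔT/ΣR = (995 °C − 24.3 °C)/0.8848 = 1100 W

Q = 1100 W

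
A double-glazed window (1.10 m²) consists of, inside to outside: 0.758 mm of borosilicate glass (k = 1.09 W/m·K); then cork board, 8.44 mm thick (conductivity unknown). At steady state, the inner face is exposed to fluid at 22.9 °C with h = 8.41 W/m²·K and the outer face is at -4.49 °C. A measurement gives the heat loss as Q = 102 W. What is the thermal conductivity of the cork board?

k = 0.0480 W/m·K

ΣR = ΔT/Q = |22.9 − -4.49|/102 = 0.2685 K/W
Known resistances:
  R_conv,in = 1/(hA) = 1/(8.41·1.10) = 0.1081 K/W
  R_borosilicate glass = L/(kA) = 7.58×10^-4/(1.09·1.10) = 6.322×10^-4 K/W
R_cork board = ΣR − ΣR_known = 0.2685 − 0.1087 = 0.1598 K/W
L/(kA) = 0.1598 ⇒ k = 0.00844/(0.1598·1.10) = 0.0480 W/m·K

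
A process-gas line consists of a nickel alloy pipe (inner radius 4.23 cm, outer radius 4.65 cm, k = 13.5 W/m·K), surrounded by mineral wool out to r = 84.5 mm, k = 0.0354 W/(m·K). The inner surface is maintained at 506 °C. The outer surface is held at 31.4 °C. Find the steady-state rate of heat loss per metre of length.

Resistance network (inner→outer):
  R'_nickel alloy = ln(0.0465/0.0423)/(2πk) = 0.09467/(2π·13.5) = 0.001116 m·K/W
  R'_mineral wool = ln(0.0845/0.0465)/(2πk) = 0.5973/(2π·0.0354) = 2.685 m·K/W
ΣR = 0.001116 + 2.685 = 2.686 m·K/W
Q' = ΔT/ΣR = (506 °C − 31.4 °C)/2.686 = 177 W/m

Q' = 177 W/m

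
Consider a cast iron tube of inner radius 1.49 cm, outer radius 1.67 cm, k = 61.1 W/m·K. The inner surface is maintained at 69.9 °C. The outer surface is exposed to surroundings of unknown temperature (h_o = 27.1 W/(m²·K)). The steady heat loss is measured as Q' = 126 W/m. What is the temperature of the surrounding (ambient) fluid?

T_out = 25.6 °C

Series resistances:
  R'_cast iron = ln(0.0167/0.0149)/(2πk) = 0.1140/(2π·61.1) = 2.971×10^-4 m·K/W
  R'_conv,out = 1/(2πr h) = 1/(2π·0.0167·27.1) = 0.3517 m·K/W
ΣR = 0.3520 m·K/W
ΔT = Q'·ΣR = 126 × 0.3520 = 44.35 K
Heat flows outward, so T_out = T_in − ΔT = 69.9 − 44.35 = 25.6 °C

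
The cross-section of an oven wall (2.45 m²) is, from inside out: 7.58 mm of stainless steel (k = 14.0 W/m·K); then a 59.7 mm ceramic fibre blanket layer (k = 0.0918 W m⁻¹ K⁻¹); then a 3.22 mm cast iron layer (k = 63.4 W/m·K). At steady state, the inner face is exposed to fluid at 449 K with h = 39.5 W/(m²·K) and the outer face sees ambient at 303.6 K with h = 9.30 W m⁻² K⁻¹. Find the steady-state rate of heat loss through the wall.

Q = 455 W

Treat each layer as a resistance in series:
  R_conv,in = 1/(hA) = 1/(39.5·2.45) = 0.01033 K/W
  R_stainless steel = L/(kA) = 0.00758/(14.0·2.45) = 2.210×10^-4 K/W
  R_ceramic fibre blanket = L/(kA) = 0.0597/(0.0918·2.45) = 0.2654 K/W
  R_cast iron = L/(kA) = 0.00322/(63.4·2.45) = 2.073×10^-5 K/W
  R_conv,out = 1/(hA) = 1/(9.30·2.45) = 0.04389 K/W
ΣR = 0.01033 + 2.210×10^-4 + 0.2654 + 2.073×10^-5 + 0.04389 = 0.3199 K/W
Q = ΔT/ΣR = (449 K − 303.6 K)/0.3199 = 455 W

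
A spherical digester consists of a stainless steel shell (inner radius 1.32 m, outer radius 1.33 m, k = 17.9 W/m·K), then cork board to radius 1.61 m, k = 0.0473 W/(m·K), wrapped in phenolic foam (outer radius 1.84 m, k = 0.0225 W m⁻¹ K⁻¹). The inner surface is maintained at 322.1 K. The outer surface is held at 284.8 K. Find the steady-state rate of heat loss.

Resistance network (inner→outer):
  R_stainless steel = (1/1.32 − 1/1.33)/(4πk) = 0.005696/(4π·17.9) = 2.532×10^-5 K/W
  R_cork board = (1/1.33 − 1/1.61)/(4πk) = 0.1308/(4π·0.0473) = 0.2200 K/W
  R_phenolic foam = (1/1.61 − 1/1.84)/(4πk) = 0.07764/(4π·0.0225) = 0.2746 K/W
ΣR = 2.532×10^-5 + 0.2200 + 0.2746 = 0.4946 K/W
Q = ΔT/ΣR = (322.1 K − 284.8 K)/0.4946 = 75.4 W

Q = 75.4 W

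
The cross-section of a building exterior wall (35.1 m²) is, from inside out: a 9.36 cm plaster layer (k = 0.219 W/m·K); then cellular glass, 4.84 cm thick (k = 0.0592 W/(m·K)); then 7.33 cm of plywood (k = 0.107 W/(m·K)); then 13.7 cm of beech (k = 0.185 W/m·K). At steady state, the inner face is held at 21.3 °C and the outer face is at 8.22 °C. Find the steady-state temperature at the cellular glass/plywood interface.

T = 15.2 °C

Series thermal resistances, inner to outer:
  R_plaster = L/(kA) = 0.0936/(0.219·35.1) = 0.01218 K/W
  R_cellular glass = L/(kA) = 0.0484/(0.0592·35.1) = 0.02329 K/W
  R_plywood = L/(kA) = 0.0733/(0.107·35.1) = 0.01952 K/W
  R_beech = L/(kA) = 0.137/(0.185·35.1) = 0.02110 K/W
ΣR = 0.01218 + 0.02329 + 0.01952 + 0.02110 = 0.07609 K/W
Q = ΔT/ΣR = (21.3 °C − 8.22 °C)/0.07609 = 171.9 W
From the inner boundary to the cellular glass/plywood interface, ΣR_partial = 0.03547 K/W.
T_interface = T_in − Q·ΣR_partial = 21.3 °C − (171.9)(0.03547) = 15.2 °C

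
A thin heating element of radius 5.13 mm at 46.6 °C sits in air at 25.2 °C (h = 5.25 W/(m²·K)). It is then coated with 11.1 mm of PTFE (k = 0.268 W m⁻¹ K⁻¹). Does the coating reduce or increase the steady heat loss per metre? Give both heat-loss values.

Critical radius for a cylinder: r_cr = k/h = 0.0510 m = 5.10 cm.
Outer radius after coating: r₂ = 0.00513 + 0.0111 = 0.01623 m.
Since r₁ < r_cr and r₂ ≤ r_cr, the coating moves toward the maximum at r_cr — heat loss rises.
Bare: R = 1/(2πr₁h) = 5.909 m·K/W; Q = 21.4/5.909 = 3.62 W/m.
Coated: R = R_cond + R_conv = 2.552 m·K/W; Q = 21.4/2.552 = 8.39 W/m.

increases: 3.62 → 8.39 W/m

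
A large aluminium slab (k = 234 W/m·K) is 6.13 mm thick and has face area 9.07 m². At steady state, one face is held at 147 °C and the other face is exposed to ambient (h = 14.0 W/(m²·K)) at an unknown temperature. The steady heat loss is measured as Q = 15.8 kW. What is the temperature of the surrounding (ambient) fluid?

Series resistances:
  R_aluminium = L/(kA) = 0.00613/(234·9.07) = 2.888×10^-6 K/W
  R_conv,out = 1/(hA) = 1/(14.0·9.07) = 0.007875 K/W
ΣR = 0.007878 K/W
ΔT = Q·ΣR = 15800 × 0.007878 = 124.5 K
Heat flows outward, so T_out = T_in − ΔT = 147 − 124.5 = 22.5 °C

T_out = 22.5 °C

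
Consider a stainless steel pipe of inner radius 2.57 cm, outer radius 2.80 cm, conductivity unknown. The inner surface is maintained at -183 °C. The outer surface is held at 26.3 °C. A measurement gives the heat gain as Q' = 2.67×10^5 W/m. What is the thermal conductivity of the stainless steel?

k = 17.4 W/m·K

ΣR = ΔT/Q' = |-183 − 26.3|/2.67×10^5 = 7.839×10^-4 m·K/W
ln(r₂/r₁)/(2πk) = 7.839×10^-4 ⇒ k = 0.08571/(2π·7.839×10^-4) = 17.4 W/m·K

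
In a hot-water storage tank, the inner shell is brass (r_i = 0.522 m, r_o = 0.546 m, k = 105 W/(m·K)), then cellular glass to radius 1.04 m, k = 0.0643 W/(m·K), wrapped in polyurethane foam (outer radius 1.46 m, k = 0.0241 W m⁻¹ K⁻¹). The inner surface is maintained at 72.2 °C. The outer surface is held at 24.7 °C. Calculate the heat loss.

Treat each layer as a resistance in series:
  R_brass = (1/0.522 − 1/0.546)/(4πk) = 0.08421/(4π·105) = 6.382×10^-5 K/W
  R_cellular glass = (1/0.546 − 1/1.04)/(4πk) = 0.8700/(4π·0.0643) = 1.077 K/W
  R_polyurethane foam = (1/1.04 − 1/1.46)/(4πk) = 0.2766/(4π·0.0241) = 0.9133 K/W
ΣR = 6.382×10^-5 + 1.077 + 0.9133 = 1.990 K/W
Q = ΔT/ΣR = (72.2 °C − 24.7 °C)/1.990 = 23.9 W

Q = 23.9 W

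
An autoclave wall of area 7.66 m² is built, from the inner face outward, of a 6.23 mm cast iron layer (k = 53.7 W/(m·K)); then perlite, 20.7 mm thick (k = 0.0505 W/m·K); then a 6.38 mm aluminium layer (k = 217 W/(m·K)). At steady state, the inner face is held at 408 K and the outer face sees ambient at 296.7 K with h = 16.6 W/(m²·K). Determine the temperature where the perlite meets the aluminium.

Resistance network (inner→outer):
  R_cast iron = L/(kA) = 0.00623/(53.7·7.66) = 1.515×10^-5 K/W
  R_perlite = L/(kA) = 0.0207/(0.0505·7.66) = 0.05351 K/W
  R_aluminium = L/(kA) = 0.00638/(217·7.66) = 3.838×10^-6 K/W
  R_conv,out = 1/(hA) = 1/(16.6·7.66) = 0.007864 K/W
ΣR = 1.515×10^-5 + 0.05351 + 3.838×10^-6 + 0.007864 = 0.06139 K/W
Q = ΔT/ΣR = (408 K − 296.7 K)/0.06139 = 1813 W
From the inner boundary to the perlite/aluminium interface, ΣR_partial = 0.05353 K/W.
T_interface = T_in − Q·ΣR_partial = 408 K − (1813)(0.05353) = 311.0 K

T = 311.0 K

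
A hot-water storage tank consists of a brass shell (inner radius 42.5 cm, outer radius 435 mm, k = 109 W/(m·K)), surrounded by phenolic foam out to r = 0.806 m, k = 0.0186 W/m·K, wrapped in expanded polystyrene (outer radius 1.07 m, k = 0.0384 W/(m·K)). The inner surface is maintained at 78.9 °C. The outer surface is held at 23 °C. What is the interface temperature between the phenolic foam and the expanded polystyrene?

T = 29.9 °C

Treat each layer as a resistance in series:
  R_brass = (1/0.425 − 1/0.435)/(4πk) = 0.05409/(4π·109) = 3.949×10^-5 K/W
  R_phenolic foam = (1/0.435 − 1/0.806)/(4πk) = 1.058/(4π·0.0186) = 4.527 K/W
  R_expanded polystyrene = (1/0.806 − 1/1.07)/(4πk) = 0.3061/(4π·0.0384) = 0.6344 K/W
ΣR = 3.949×10^-5 + 4.527 + 0.6344 = 5.161 K/W
Q = ΔT/ΣR = (78.9 °C − 23 °C)/5.161 = 10.83 W
From the inner boundary to the phenolic foam/expanded polystyrene interface, ΣR_partial = 4.527 K/W.
T_interface = T_in − Q·ΣR_partial = 78.9 °C − (10.83)(4.527) = 29.9 °C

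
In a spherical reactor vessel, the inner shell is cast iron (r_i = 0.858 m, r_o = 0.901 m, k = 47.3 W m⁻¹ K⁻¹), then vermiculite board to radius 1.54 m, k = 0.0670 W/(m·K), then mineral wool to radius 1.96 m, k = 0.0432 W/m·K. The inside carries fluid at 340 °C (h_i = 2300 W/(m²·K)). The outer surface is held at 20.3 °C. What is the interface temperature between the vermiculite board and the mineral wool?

Resistance network (inner→outer):
  R_conv,in = 1/(4πr²h) = 1/(4π·0.858²·2300) = 4.700×10^-5 K/W
  R_cast iron = (1/0.858 − 1/0.901)/(4πk) = 0.05562/(4π·47.3) = 9.358×10^-5 K/W
  R_vermiculite board = (1/0.901 − 1/1.54)/(4πk) = 0.4605/(4π·0.0670) = 0.5470 K/W
  R_mineral wool = (1/1.54 − 1/1.96)/(4πk) = 0.1391/(4π·0.0432) = 0.2563 K/W
ΣR = 4.700×10^-5 + 9.358×10^-5 + 0.5470 + 0.2563 = 0.8034 K/W
Q = ΔT/ΣR = (340 °C − 20.3 °C)/0.8034 = 397.9 W
From the inner boundary to the vermiculite board/mineral wool interface, ΣR_partial = 0.5471 K/W.
T_interface = T_in − Q·ΣR_partial = 340 °C − (397.9)(0.5471) = 122 °C

T = 122 °C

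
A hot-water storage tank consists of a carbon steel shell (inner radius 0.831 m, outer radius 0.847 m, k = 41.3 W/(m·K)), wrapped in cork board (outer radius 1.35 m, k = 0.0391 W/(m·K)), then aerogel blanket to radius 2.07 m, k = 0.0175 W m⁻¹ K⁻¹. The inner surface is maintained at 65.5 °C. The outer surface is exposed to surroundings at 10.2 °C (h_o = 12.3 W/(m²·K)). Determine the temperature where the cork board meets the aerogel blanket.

Resistance network (inner→outer):
  R_carbon steel = (1/0.831 − 1/0.847)/(4πk) = 0.02273/(4π·41.3) = 4.380×10^-5 K/W
  R_cork board = (1/0.847 − 1/1.35)/(4πk) = 0.4399/(4π·0.0391) = 0.8953 K/W
  R_aerogel blanket = (1/1.35 − 1/2.07)/(4πk) = 0.2576/(4π·0.0175) = 1.172 K/W
  R_conv,out = 1/(4πr²h) = 1/(4π·2.07²·12.3) = 0.001510 K/W
ΣR = 4.380×10^-5 + 0.8953 + 1.172 + 0.001510 = 2.069 K/W
Q = ΔT/ΣR = (65.5 °C − 10.2 °C)/2.069 = 26.73 W
From the inner boundary to the cork board/aerogel blanket interface, ΣR_partial = 0.8953 K/W.
T_interface = T_in − Q·ΣR_partial = 65.5 °C − (26.73)(0.8953) = 41.6 °C

T = 41.6 °C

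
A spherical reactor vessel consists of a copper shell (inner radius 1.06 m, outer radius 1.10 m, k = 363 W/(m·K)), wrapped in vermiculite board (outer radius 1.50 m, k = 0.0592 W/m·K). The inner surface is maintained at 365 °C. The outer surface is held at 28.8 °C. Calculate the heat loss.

Q = 1030 W

Resistance network (inner→outer):
  R_copper = (1/1.06 − 1/1.10)/(4πk) = 0.03431/(4π·363) = 7.520×10^-6 K/W
  R_vermiculite board = (1/1.10 − 1/1.50)/(4πk) = 0.2424/(4π·0.0592) = 0.3259 K/W
ΣR = 7.520×10^-6 + 0.3259 = 0.3259 K/W
Q = ΔT/ΣR = (365 °C − 28.8 °C)/0.3259 = 1030 W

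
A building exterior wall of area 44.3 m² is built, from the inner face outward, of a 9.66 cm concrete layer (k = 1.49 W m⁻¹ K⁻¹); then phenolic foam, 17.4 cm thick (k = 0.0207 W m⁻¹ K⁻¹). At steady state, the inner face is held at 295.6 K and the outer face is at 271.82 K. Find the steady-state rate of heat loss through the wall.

Series thermal resistances, inner to outer:
  R_concrete = L/(kA) = 0.0966/(1.49·44.3) = 0.001463 K/W
  R_phenolic foam = L/(kA) = 0.174/(0.0207·44.3) = 0.1897 K/W
ΣR = 0.001463 + 0.1897 = 0.1912 K/W
Q = ΔT/ΣR = (295.6 K − 271.82 K)/0.1912 = 124 W

Q = 124 W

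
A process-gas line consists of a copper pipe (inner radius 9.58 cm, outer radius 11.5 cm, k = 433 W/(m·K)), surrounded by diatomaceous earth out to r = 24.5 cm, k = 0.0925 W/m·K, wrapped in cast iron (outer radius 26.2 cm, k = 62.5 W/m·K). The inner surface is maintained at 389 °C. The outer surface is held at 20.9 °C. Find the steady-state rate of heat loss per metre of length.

Resistance network (inner→outer):
  R'_copper = ln(0.115/0.0958)/(2πk) = 0.1827/(2π·433) = 6.714×10^-5 m·K/W
  R'_diatomaceous earth = ln(0.245/0.115)/(2πk) = 0.7563/(2π·0.0925) = 1.301 m·K/W
  R'_cast iron = ln(0.262/0.245)/(2πk) = 0.06709/(2π·62.5) = 1.708×10^-4 m·K/W
ΣR = 6.714×10^-5 + 1.301 + 1.708×10^-4 = 1.301 m·K/W
Q' = ΔT/ΣR = (389 °C − 20.9 °C)/1.301 = 283 W/m

Q' = 283 W/m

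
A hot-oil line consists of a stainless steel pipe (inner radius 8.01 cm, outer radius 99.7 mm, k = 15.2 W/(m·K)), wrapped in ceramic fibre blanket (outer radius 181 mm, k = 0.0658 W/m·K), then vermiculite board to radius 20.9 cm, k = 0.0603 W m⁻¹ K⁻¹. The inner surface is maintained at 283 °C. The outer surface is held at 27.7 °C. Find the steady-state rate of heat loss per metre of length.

Q' = 140 W/m

Resistance network (inner→outer):
  R'_stainless steel = ln(0.0997/0.0801)/(2πk) = 0.2189/(2π·15.2) = 0.002292 m·K/W
  R'_ceramic fibre blanket = ln(0.181/0.0997)/(2πk) = 0.5963/(2π·0.0658) = 1.442 m·K/W
  R'_vermiculite board = ln(0.209/0.181)/(2πk) = 0.1438/(2π·0.0603) = 0.3796 m·K/W
ΣR = 0.002292 + 1.442 + 0.3796 = 1.824 m·K/W
Q' = ΔT/ΣR = (283 °C − 27.7 °C)/1.824 = 140 W/m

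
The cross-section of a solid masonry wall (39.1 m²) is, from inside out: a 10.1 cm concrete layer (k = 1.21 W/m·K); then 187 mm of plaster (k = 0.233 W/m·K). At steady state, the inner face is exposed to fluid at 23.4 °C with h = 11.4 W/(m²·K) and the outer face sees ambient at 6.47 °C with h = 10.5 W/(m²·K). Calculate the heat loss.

Q = 619 W

Resistance network (inner→outer):
  R_conv,in = 1/(hA) = 1/(11.4·39.1) = 0.002243 K/W
  R_concrete = L/(kA) = 0.101/(1.21·39.1) = 0.002135 K/W
  R_plaster = L/(kA) = 0.187/(0.233·39.1) = 0.02053 K/W
  R_conv,out = 1/(hA) = 1/(10.5·39.1) = 0.002436 K/W
ΣR = 0.002243 + 0.002135 + 0.02053 + 0.002436 = 0.02734 K/W
Q = ΔT/ΣR = (23.4 °C − 6.47 °C)/0.02734 = 619 W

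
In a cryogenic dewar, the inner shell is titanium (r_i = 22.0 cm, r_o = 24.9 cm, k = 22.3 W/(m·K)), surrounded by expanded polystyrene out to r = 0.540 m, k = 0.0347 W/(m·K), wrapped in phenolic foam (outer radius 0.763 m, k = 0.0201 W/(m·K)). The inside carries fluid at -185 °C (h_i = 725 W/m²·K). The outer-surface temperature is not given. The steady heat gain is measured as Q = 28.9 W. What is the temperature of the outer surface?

T_out = 20.5 °C

Sum the resistances:
  R_conv,in = 1/(4πr²h) = 1/(4π·0.220²·725) = 0.002268 K/W
  R_titanium = (1/0.220 − 1/0.249)/(4πk) = 0.5294/(4π·22.3) = 0.001889 K/W
  R_expanded polystyrene = (1/0.249 − 1/0.540)/(4πk) = 2.164/(4π·0.0347) = 4.963 K/W
  R_phenolic foam = (1/0.540 − 1/0.763)/(4πk) = 0.5412/(4π·0.0201) = 2.143 K/W
ΣR = 7.110 K/W
ΔT = Q·ΣR = 28.9 × 7.110 = 205.5 K
Heat flows inward, so T_out = T_in + ΔT = -185 + 205.5 = 20.5 °C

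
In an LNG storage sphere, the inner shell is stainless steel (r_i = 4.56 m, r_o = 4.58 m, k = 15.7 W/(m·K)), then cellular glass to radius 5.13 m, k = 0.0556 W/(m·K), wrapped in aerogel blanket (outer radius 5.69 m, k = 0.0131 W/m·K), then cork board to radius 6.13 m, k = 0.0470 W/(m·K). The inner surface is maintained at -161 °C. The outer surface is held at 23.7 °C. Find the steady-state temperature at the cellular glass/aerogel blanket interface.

T = -125 °C

Treat each layer as a resistance in series:
  R_stainless steel = (1/4.56 − 1/4.58)/(4πk) = 9.576×10^-4/(4π·15.7) = 4.854×10^-6 K/W
  R_cellular glass = (1/4.58 − 1/5.13)/(4πk) = 0.02341/(4π·0.0556) = 0.03350 K/W
  R_aerogel blanket = (1/5.13 − 1/5.69)/(4πk) = 0.01918/(4π·0.0131) = 0.1165 K/W
  R_cork board = (1/5.69 − 1/6.13)/(4πk) = 0.01261/(4π·0.0470) = 0.02136 K/W
ΣR = 4.854×10^-6 + 0.03350 + 0.1165 + 0.02136 = 0.1714 K/W
Q = ΔT/ΣR = (-161 °C − 23.7 °C)/0.1714 = -1078 W
From the inner boundary to the cellular glass/aerogel blanket interface, ΣR_partial = 0.03350 K/W.
T_interface = T_in − Q·ΣR_partial = -161 °C − (-1078)(0.03350) = -125 °C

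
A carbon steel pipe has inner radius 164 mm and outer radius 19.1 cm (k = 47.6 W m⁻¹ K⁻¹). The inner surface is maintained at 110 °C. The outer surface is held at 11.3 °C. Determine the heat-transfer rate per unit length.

Q' = 2πk·ΔT/ln(r₂/r₁) = 2π × 47.6 × 98.7 / ln(0.191/0.164) = 1.94×10^5 W/m

Q' = 194 kW/m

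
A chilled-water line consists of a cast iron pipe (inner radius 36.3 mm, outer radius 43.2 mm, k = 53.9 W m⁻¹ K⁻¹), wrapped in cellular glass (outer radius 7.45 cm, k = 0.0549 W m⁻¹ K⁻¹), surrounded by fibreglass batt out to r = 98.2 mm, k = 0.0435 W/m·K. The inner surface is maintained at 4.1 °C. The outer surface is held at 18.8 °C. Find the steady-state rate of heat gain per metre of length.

Series thermal resistances, inner to outer:
  R'_cast iron = ln(0.0432/0.0363)/(2πk) = 0.1740/(2π·53.9) = 5.139×10^-4 m·K/W
  R'_cellular glass = ln(0.0745/0.0432)/(2πk) = 0.5450/(2π·0.0549) = 1.580 m·K/W
  R'_fibreglass batt = ln(0.0982/0.0745)/(2πk) = 0.2762/(2π·0.0435) = 1.011 m·K/W
ΣR = 5.139×10^-4 + 1.580 + 1.011 = 2.592 m·K/W
Q' = ΔT/ΣR = (4.1 °C − 18.8 °C)/2.592 = -5.67 W/m
(Negative Q' ⇒ heat flows inward; heat gain = 5.67 W/m.)

Q' = 5.67 W/m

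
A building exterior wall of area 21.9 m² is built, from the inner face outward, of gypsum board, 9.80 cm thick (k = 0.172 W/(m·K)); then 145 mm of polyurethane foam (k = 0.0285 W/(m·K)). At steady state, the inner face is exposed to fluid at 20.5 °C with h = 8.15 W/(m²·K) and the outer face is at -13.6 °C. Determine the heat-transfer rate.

Resistance network (inner→outer):
  R_conv,in = 1/(hA) = 1/(8.15·21.9) = 0.005603 K/W
  R_gypsum board = L/(kA) = 0.0980/(0.172·21.9) = 0.02602 K/W
  R_polyurethane foam = L/(kA) = 0.145/(0.0285·21.9) = 0.2323 K/W
ΣR = 0.005603 + 0.02602 + 0.2323 = 0.2639 K/W
Q = ΔT/ΣR = (20.5 °C − -13.6 °C)/0.2639 = 129 W

Q = 129 W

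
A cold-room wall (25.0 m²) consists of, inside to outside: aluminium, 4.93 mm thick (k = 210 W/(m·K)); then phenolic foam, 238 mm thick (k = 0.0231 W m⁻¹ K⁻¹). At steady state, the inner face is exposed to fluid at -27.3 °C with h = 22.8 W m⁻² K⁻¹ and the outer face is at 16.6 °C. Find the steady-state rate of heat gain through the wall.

Series thermal resistances, inner to outer:
  R_conv,in = 1/(hA) = 1/(22.8·25.0) = 0.001754 K/W
  R_aluminium = L/(kA) = 0.00493/(210·25.0) = 9.390×10^-7 K/W
  R_phenolic foam = L/(kA) = 0.238/(0.0231·25.0) = 0.4121 K/W
ΣR = 0.001754 + 9.390×10^-7 + 0.4121 = 0.4139 K/W
Q = ΔT/ΣR = (-27.3 °C − 16.6 °C)/0.4139 = -106 W
(Negative Q ⇒ heat flows inward; heat gain = 106 W.)

Q = 106 W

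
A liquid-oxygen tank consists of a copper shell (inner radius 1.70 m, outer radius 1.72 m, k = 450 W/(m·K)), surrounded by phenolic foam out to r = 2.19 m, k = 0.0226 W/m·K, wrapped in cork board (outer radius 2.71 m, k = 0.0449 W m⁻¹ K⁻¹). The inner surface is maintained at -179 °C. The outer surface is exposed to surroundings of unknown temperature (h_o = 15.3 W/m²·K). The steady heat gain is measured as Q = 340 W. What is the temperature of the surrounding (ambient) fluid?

Series resistances:
  R_copper = (1/1.70 − 1/1.72)/(4πk) = 0.006840/(4π·450) = 1.210×10^-6 K/W
  R_phenolic foam = (1/1.72 − 1/2.19)/(4πk) = 0.1248/(4π·0.0226) = 0.4393 K/W
  R_cork board = (1/2.19 − 1/2.71)/(4πk) = 0.08762/(4π·0.0449) = 0.1553 K/W
  R_conv,out = 1/(4πr²h) = 1/(4π·2.71²·15.3) = 7.082×10^-4 K/W
ΣR = 0.5953 K/W
ΔT = Q·ΣR = 340 × 0.5953 = 202.4 K
Heat flows inward, so T_out = T_in + ΔT = -179 + 202.4 = 23.4 °C

T_out = 23.4 °C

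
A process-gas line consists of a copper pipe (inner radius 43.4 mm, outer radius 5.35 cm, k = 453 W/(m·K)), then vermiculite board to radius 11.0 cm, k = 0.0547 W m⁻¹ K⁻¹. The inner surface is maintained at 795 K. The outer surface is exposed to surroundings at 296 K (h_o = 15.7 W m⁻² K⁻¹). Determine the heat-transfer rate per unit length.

Resistance network (inner→outer):
  R'_copper = ln(0.0535/0.0434)/(2πk) = 0.2092/(2π·453) = 7.351×10^-5 m·K/W
  R'_vermiculite board = ln(0.110/0.0535)/(2πk) = 0.7208/(2π·0.0547) = 2.097 m·K/W
  R'_conv,out = 1/(2πr h) = 1/(2π·0.110·15.7) = 0.09216 m·K/W
ΣR = 7.351×10^-5 + 2.097 + 0.09216 = 2.189 m·K/W
Q' = ΔT/ΣR = (795 K − 296 K)/2.189 = 228 W/m

Q' = 228 W/m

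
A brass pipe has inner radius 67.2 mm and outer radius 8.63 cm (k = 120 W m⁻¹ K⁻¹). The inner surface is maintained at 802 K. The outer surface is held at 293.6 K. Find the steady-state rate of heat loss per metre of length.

Q' = 1.53×10^6 W/m

Q' = 2πk·ΔT/ln(r₂/r₁) = 2π × 120 × 508.4 / ln(0.0863/0.0672) = 1.53×10^6 W/m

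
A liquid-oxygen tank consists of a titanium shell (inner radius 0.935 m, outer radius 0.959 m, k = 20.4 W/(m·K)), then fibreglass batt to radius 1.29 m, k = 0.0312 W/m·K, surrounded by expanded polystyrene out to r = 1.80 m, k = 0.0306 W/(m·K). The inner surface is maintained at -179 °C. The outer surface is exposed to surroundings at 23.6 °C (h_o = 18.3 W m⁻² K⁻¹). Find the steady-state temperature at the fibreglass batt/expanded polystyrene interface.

T = -68.8 °C

Series thermal resistances, inner to outer:
  R_titanium = (1/0.935 − 1/0.959)/(4πk) = 0.02677/(4π·20.4) = 1.044×10^-4 K/W
  R_fibreglass batt = (1/0.959 − 1/1.29)/(4πk) = 0.2676/(4π·0.0312) = 0.6824 K/W
  R_expanded polystyrene = (1/1.29 − 1/1.80)/(4πk) = 0.2196/(4π·0.0306) = 0.5712 K/W
  R_conv,out = 1/(4πr²h) = 1/(4π·1.80²·18.3) = 0.001342 K/W
ΣR = 1.044×10^-4 + 0.6824 + 0.5712 + 0.001342 = 1.255 K/W
Q = ΔT/ΣR = (-179 °C − 23.6 °C)/1.255 = -161.4 W
From the inner boundary to the fibreglass batt/expanded polystyrene interface, ΣR_partial = 0.6825 K/W.
T_interface = T_in − Q·ΣR_partial = -179 °C − (-161.4)(0.6825) = -68.8 °C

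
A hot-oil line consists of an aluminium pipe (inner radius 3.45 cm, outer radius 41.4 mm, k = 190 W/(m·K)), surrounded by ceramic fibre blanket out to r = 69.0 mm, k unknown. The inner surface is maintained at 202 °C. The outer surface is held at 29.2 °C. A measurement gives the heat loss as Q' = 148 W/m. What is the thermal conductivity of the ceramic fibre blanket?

ΣR = ΔT/Q' = |202 − 29.2|/148 = 1.168 m·K/W
Known resistances:
  R'_aluminium = ln(0.0414/0.0345)/(2πk) = 0.1823/(2π·190) = 1.527×10^-4 m·K/W
R_ceramic fibre blanket = ΣR − ΣR_known = 1.168 − 1.527×10^-4 = 1.168 m·K/W
ln(r₂/r₁)/(2πk) = 1.168 ⇒ k = 0.5108/(2π·1.168) = 0.0696 W/m·K

k = 0.0696 W/m·K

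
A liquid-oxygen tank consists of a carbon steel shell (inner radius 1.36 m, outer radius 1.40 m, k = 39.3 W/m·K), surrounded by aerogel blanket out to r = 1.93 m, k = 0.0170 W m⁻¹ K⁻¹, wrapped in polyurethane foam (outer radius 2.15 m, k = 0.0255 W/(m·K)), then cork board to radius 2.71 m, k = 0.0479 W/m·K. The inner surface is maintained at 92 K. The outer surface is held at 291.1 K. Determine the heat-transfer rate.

Q = 160 W

Treat each layer as a resistance in series:
  R_carbon steel = (1/1.36 − 1/1.40)/(4πk) = 0.02101/(4π·39.3) = 4.254×10^-5 K/W
  R_aerogel blanket = (1/1.40 − 1/1.93)/(4πk) = 0.1962/(4π·0.0170) = 0.9182 K/W
  R_polyurethane foam = (1/1.93 − 1/2.15)/(4πk) = 0.05302/(4π·0.0255) = 0.1655 K/W
  R_cork board = (1/2.15 − 1/2.71)/(4πk) = 0.09611/(4π·0.0479) = 0.1597 K/W
ΣR = 4.254×10^-5 + 0.9182 + 0.1655 + 0.1597 = 1.243 K/W
Q = ΔT/ΣR = (92 K − 291.1 K)/1.243 = -160 W
(Negative Q ⇒ heat flows inward; heat gain = 160 W.)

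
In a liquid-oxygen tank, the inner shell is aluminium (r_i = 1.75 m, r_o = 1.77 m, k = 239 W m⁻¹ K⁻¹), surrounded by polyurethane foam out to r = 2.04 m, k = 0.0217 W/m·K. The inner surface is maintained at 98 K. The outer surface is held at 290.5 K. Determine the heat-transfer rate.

Q = 702 W

Treat each layer as a resistance in series:
  R_aluminium = (1/1.75 − 1/1.77)/(4πk) = 0.006457/(4π·239) = 2.150×10^-6 K/W
  R_polyurethane foam = (1/1.77 − 1/2.04)/(4πk) = 0.07478/(4π·0.0217) = 0.2742 K/W
ΣR = 2.150×10^-6 + 0.2742 = 0.2742 K/W
Q = ΔT/ΣR = (98 K − 290.5 K)/0.2742 = -702 W
(Negative Q ⇒ heat flows inward; heat gain = 702 W.)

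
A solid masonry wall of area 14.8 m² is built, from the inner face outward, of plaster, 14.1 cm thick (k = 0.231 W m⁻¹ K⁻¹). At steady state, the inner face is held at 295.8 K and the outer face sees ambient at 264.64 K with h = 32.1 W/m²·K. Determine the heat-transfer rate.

Q = 719 W

Resistance network (inner→outer):
  R_plaster = L/(kA) = 0.141/(0.231·14.8) = 0.04124 K/W
  R_conv,out = 1/(hA) = 1/(32.1·14.8) = 0.002105 K/W
ΣR = 0.04124 + 0.002105 = 0.04335 K/W
Q = ΔT/ΣR = (295.8 K − 264.64 K)/0.04335 = 719 W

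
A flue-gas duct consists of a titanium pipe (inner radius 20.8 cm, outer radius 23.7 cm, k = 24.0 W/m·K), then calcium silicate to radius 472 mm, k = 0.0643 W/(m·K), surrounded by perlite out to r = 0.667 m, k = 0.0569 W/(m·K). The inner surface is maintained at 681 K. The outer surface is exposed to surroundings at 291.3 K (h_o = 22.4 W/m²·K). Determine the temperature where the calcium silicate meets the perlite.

T = 433 K

Treat each layer as a resistance in series:
  R'_titanium = ln(0.237/0.208)/(2πk) = 0.1305/(2π·24.0) = 8.656×10^-4 m·K/W
  R'_calcium silicate = ln(0.472/0.237)/(2πk) = 0.6889/(2π·0.0643) = 1.705 m·K/W
  R'_perlite = ln(0.667/0.472)/(2πk) = 0.3458/(2π·0.0569) = 0.9673 m·K/W
  R'_conv,out = 1/(2πr h) = 1/(2π·0.667·22.4) = 0.01065 m·K/W
ΣR = 8.656×10^-4 + 1.705 + 0.9673 + 0.01065 = 2.684 m·K/W
Q' = ΔT/ΣR = (681 K − 291.3 K)/2.684 = 145.2 W/m
From the inner boundary to the calcium silicate/perlite interface, ΣR_partial = 1.706 m·K/W.
T_interface = T_in − Q'·ΣR_partial = 681 K − (145.2)(1.706) = 433 K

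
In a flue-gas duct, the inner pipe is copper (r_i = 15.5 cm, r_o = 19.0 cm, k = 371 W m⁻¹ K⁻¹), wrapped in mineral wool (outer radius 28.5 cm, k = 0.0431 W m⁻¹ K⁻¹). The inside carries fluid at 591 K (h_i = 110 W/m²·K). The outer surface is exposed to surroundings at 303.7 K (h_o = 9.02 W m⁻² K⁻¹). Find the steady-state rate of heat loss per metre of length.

Q' = 183 W/m

Treat each layer as a resistance in series:
  R'_conv,in = 1/(2πr h) = 1/(2π·0.155·110) = 0.009335 m·K/W
  R'_copper = ln(0.190/0.155)/(2πk) = 0.2036/(2π·371) = 8.734×10^-5 m·K/W
  R'_mineral wool = ln(0.285/0.190)/(2πk) = 0.4055/(2π·0.0431) = 1.497 m·K/W
  R'_conv,out = 1/(2πr h) = 1/(2π·0.285·9.02) = 0.06191 m·K/W
ΣR = 0.009335 + 8.734×10^-5 + 1.497 + 0.06191 = 1.568 m·K/W
Q' = ΔT/ΣR = (591 K − 303.7 K)/1.568 = 183 W/m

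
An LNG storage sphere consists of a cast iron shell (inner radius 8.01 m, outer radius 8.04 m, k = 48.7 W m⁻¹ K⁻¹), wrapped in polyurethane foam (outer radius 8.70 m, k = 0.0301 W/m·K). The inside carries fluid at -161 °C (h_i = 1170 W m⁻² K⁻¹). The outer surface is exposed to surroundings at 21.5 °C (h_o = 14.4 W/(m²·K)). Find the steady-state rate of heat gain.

Q = 7290 W

Resistance network (inner→outer):
  R_conv,in = 1/(4πr²h) = 1/(4π·8.01²·1170) = 1.060×10^-6 K/W
  R_cast iron = (1/8.01 − 1/8.04)/(4πk) = 4.658×10^-4/(4π·48.7) = 7.612×10^-7 K/W
  R_polyurethane foam = (1/8.04 − 1/8.70)/(4πk) = 0.009436/(4π·0.0301) = 0.02495 K/W
  R_conv,out = 1/(4πr²h) = 1/(4π·8.70²·14.4) = 7.301×10^-5 K/W
ΣR = 1.060×10^-6 + 7.612×10^-7 + 0.02495 + 7.301×10^-5 = 0.02502 K/W
Q = ΔT/ΣR = (-161 °C − 21.5 °C)/0.02502 = -7290 W
(Negative Q ⇒ heat flows inward; heat gain = 7290 W.)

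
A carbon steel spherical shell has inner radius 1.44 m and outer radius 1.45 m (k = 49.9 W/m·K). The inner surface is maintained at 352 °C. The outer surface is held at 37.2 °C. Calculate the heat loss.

Q = 4πk·ΔT/(1/r₁ − 1/r₂) = 4π × 49.9 × 314.8 / (1/1.44 − 1/1.45) = 4.12×10^7 W

Q = 41200 kW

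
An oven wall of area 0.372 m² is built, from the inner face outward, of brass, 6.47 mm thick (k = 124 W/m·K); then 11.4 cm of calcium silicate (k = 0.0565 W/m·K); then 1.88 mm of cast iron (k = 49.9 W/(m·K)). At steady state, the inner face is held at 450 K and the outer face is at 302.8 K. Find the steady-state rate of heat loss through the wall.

Q = 27.1 W

Resistance network (inner→outer):
  R_brass = L/(kA) = 0.00647/(124·0.372) = 1.403×10^-4 K/W
  R_calcium silicate = L/(kA) = 0.114/(0.0565·0.372) = 5.424 K/W
  R_cast iron = L/(kA) = 0.00188/(49.9·0.372) = 1.013×10^-4 K/W
ΣR = 1.403×10^-4 + 5.424 + 1.013×10^-4 = 5.424 K/W
Q = ΔT/ΣR = (450 K − 302.8 K)/5.424 = 27.1 W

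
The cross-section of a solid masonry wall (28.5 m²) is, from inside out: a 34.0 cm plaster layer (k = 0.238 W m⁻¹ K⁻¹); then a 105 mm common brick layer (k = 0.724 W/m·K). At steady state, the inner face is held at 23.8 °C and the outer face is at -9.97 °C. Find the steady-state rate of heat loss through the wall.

Series thermal resistances, inner to outer:
  R_plaster = L/(kA) = 0.340/(0.238·28.5) = 0.05013 K/W
  R_common brick = L/(kA) = 0.105/(0.724·28.5) = 0.005089 K/W
ΣR = 0.05013 + 0.005089 = 0.05522 K/W
Q = ΔT/ΣR = (23.8 °C − -9.97 °C)/0.05522 = 612 W

Q = 612 W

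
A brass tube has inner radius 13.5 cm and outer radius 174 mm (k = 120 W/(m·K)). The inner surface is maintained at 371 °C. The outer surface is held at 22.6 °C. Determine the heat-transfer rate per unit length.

Q' = 1040 kW/m

Q' = 2πk·ΔT/ln(r₂/r₁) = 2π × 120 × 348.4 / ln(0.174/0.135) = 1.04×10^6 W/m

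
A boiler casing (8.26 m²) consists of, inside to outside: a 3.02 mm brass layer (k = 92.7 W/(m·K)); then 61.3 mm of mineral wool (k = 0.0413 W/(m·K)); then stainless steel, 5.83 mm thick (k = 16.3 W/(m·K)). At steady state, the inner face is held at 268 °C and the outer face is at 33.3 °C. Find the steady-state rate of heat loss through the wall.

Resistance network (inner→outer):
  R_brass = L/(kA) = 0.00302/(92.7·8.26) = 3.944×10^-6 K/W
  R_mineral wool = L/(kA) = 0.0613/(0.0413·8.26) = 0.1797 K/W
  R_stainless steel = L/(kA) = 0.00583/(16.3·8.26) = 4.330×10^-5 K/W
ΣR = 3.944×10^-6 + 0.1797 + 4.330×10^-5 = 0.1797 K/W
Q = ΔT/ΣR = (268 °C − 33.3 °C)/0.1797 = 1310 W

Q = 1310 W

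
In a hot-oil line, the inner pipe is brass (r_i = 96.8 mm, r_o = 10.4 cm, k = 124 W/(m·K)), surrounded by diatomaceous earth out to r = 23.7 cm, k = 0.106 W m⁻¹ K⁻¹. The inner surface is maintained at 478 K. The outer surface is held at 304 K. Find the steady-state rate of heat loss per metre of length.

Q' = 141 W/m

Resistance network (inner→outer):
  R'_brass = ln(0.104/0.0968)/(2πk) = 0.07174/(2π·124) = 9.208×10^-5 m·K/W
  R'_diatomaceous earth = ln(0.237/0.104)/(2πk) = 0.8237/(2π·0.106) = 1.237 m·K/W
ΣR = 9.208×10^-5 + 1.237 = 1.237 m·K/W
Q' = ΔT/ΣR = (478 K − 304 K)/1.237 = 141 W/m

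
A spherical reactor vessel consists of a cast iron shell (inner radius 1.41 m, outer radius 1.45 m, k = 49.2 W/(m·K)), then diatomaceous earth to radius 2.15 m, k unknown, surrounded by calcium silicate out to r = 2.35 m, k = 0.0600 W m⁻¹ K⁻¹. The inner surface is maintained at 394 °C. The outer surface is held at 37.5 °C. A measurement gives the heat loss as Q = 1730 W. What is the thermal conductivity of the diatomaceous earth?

k = 0.116 W/m·K

ΣR = ΔT/Q = |394 − 37.5|/1730 = 0.2061 K/W
Known resistances:
  R_cast iron = (1/1.41 − 1/1.45)/(4πk) = 0.01956/(4π·49.2) = 3.164×10^-5 K/W
  R_calcium silicate = (1/2.15 − 1/2.35)/(4πk) = 0.03958/(4π·0.0600) = 0.05250 K/W
R_diatomaceous earth = ΣR − ΣR_known = 0.2061 − 0.05253 = 0.1536 K/W
(1/r₁−1/r₂)/(4πk) = 0.1536 ⇒ k = 0.2245/(4π·0.1536) = 0.116 W/m·K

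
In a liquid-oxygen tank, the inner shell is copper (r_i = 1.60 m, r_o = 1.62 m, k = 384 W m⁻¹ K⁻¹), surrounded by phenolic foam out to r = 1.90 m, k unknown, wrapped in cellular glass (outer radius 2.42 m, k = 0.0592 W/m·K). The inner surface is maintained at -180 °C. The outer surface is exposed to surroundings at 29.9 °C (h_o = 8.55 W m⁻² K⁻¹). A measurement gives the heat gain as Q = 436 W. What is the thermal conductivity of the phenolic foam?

ΣR = ΔT/Q = |-180 − 29.9|/436 = 0.4814 K/W
Known resistances:
  R_copper = (1/1.60 − 1/1.62)/(4πk) = 0.007716/(4π·384) = 1.599×10^-6 K/W
  R_cellular glass = (1/1.90 − 1/2.42)/(4πk) = 0.1131/(4π·0.0592) = 0.1520 K/W
  R_conv,out = 1/(4πr²h) = 1/(4π·2.42²·8.55) = 0.001589 K/W
R_phenolic foam = ΣR − ΣR_known = 0.4814 − 0.1536 = 0.3278 K/W
(1/r₁−1/r₂)/(4πk) = 0.3278 ⇒ k = 0.09097/(4π·0.3278) = 0.0221 W/m·K

k = 0.0221 W/m·K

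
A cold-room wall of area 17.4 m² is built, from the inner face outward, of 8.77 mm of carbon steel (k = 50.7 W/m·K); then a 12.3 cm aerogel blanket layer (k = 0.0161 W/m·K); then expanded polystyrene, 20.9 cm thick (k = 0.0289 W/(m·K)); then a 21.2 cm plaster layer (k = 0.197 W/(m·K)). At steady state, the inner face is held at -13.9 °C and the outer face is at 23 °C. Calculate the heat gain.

Q = 40.3 W

Series thermal resistances, inner to outer:
  R_carbon steel = L/(kA) = 0.00877/(50.7·17.4) = 9.941×10^-6 K/W
  R_aerogel blanket = L/(kA) = 0.123/(0.0161·17.4) = 0.4391 K/W
  R_expanded polystyrene = L/(kA) = 0.209/(0.0289·17.4) = 0.4156 K/W
  R_plaster = L/(kA) = 0.212/(0.197·17.4) = 0.06185 K/W
ΣR = 9.941×10^-6 + 0.4391 + 0.4156 + 0.06185 = 0.9166 K/W
Q = ΔT/ΣR = (-13.9 °C − 23 °C)/0.9166 = -40.3 W
(Negative Q ⇒ heat flows inward; heat gain = 40.3 W.)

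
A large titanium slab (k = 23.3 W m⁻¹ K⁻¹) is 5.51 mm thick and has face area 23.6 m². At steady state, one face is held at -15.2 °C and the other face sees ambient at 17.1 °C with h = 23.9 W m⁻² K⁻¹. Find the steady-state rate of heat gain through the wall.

Series thermal resistances, inner to outer:
  R_titanium = L/(kA) = 0.00551/(23.3·23.6) = 1.002×10^-5 K/W
  R_conv,out = 1/(hA) = 1/(23.9·23.6) = 0.001773 K/W
ΣR = 1.002×10^-5 + 0.001773 = 0.001783 K/W
Q = ΔT/ΣR = (-15.2 °C − 17.1 °C)/0.001783 = -18100 W
(Negative Q ⇒ heat flows inward; heat gain = 18100 W.)

Q = 18100 W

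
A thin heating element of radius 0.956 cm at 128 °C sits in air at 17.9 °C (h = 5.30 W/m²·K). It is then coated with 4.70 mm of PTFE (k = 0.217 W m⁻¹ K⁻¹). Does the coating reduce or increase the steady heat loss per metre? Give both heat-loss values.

Critical radius for a cylinder: r_cr = k/h = 0.0409 m = 4.09 cm.
Outer radius after coating: r₂ = 0.00956 + 0.00470 = 0.01426 m.
Since r₁ < r_cr and r₂ ≤ r_cr, the coating moves toward the maximum at r_cr — heat loss rises.
Bare: R = 1/(2πr₁h) = 3.141 m·K/W; Q = 110.1/3.141 = 35.1 W/m.
Coated: R = R_cond + R_conv = 2.399 m·K/W; Q = 110.1/2.399 = 45.9 W/m.

increases: 35.1 → 45.9 W/m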